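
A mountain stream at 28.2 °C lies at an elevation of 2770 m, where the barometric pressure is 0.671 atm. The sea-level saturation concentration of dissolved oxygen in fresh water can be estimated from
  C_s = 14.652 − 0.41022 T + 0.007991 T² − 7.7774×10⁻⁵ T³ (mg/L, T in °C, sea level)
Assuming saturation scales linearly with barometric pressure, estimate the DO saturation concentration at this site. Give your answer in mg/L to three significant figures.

At sea level: C_s = 14.652 − 0.41022×28.2 + 0.007991×28.2² − 7.7774×10⁻⁵×28.2³ = 7.694 mg/L.
Pressure correction: C_s' = 7.694 × 0.671 = 5.163 mg/L.

C_s ≈ 5.16 mg/L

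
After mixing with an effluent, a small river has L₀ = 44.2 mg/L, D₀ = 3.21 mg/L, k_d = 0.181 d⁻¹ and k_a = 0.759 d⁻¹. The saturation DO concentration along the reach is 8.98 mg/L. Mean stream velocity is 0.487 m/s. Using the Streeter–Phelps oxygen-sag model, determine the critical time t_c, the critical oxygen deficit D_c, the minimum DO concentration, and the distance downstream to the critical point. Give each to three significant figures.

t_c ≈ 2.02 d; D_c ≈ 7.31 mg/L; min DO ≈ 1.67 mg/L; x_c ≈ 85.1 km

With k_a/k_d = 4.193 and 1 − D₀(k_a−k_d)/(k_d L₀) = 0.7681,
t_c = ln(4.193 × 0.7681) / (0.759 − 0.181) = ln(3.221) / 0.5780 = 1.170/0.5780 = 2.024 d.
D_c = (k_d/k_a) L₀ e^(−k_d t_c) = (0.181/0.759) × 44.2 × e^(−0.181×2.024) = 0.2385 × 44.2 × 0.6933 = 7.308 mg/L.
Minimum DO = C_s − D_c = 8.98 − 7.308 = 1.672 mg/L.
x_c = v t_c = 0.487 m/s × 2.024 d × 86400 s/d = 85150 m ≈ 85.1 km.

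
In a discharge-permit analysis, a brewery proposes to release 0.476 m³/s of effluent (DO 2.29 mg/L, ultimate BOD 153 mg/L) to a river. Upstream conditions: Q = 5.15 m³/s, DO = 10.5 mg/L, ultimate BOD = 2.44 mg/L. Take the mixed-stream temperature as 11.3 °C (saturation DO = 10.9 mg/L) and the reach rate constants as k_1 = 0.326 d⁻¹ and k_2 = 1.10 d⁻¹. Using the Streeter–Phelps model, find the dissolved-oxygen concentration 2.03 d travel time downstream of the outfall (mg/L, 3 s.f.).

Mixed DO = (5.15×10.5 + 0.476×2.29)/(5.15+0.476) = 55.17/5.626 = 9.805 mg/L.
Mixed L₀ = (5.15×2.44 + 0.476×153)/(5.626) = 85.39/5.626 = 15.18 mg/L.
Initial deficit D₀ = C_s − DO₀ = 10.9 − 9.805 = 1.095 mg/L.
D(2.03) = [0.326×15.18/(1.10−0.326)](e^(−0.326×2.03) − e^(−1.10×2.03)) + 1.095 e^(−1.10×2.03)
= 6.393 × (0.5159 − 0.1072) + 1.095 × 0.1072 = 2.730 mg/L.
DO = 10.9 − 2.730 = 8.170 mg/L.

DO ≈ 8.17 mg/L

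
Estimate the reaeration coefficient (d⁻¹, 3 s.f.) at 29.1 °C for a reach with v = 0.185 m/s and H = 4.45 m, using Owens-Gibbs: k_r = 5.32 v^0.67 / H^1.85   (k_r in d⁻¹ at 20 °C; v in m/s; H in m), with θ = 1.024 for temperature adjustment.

k_r ≈ 0.135 d⁻¹

k_r(20) = 5.32 × 0.185^0.67 / 4.45^1.85 = 5.32 × 0.3229 / 15.83 = 0.1085 d⁻¹.
k_r(29.1) = 0.1085 × 1.024^(29.1−20) = 0.1085 × 1.241 = 0.1346 d⁻¹.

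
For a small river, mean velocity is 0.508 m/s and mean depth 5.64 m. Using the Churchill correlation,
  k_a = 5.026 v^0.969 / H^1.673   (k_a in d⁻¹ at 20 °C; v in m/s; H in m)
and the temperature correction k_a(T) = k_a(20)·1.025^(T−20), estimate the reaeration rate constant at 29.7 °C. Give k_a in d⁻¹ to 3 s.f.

k_a ≈ 0.183 d⁻¹

k_a(20) = 5.026 × 0.508^0.969 / 5.64^1.673 = 5.026 × 0.5188 / 18.07 = 0.1443 d⁻¹.
k_a(29.7) = 0.1443 × 1.025^(29.7−20) = 0.1443 × 1.271 = 0.1834 d⁻¹.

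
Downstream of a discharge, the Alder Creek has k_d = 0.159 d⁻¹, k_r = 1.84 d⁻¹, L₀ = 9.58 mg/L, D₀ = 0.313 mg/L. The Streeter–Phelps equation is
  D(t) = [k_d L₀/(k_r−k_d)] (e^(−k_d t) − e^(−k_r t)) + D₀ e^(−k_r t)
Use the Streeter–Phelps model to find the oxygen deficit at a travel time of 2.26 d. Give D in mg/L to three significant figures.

k_d L₀/(k_r−k_d) = 0.159×9.58/(1.84−0.159) = 1.523/1.681 = 0.9061 mg/L.
e^(−k_d t) = e^(−0.159×2.260) = 0.6981; e^(−k_r t) = e^(−1.84×2.260) = 0.01563.
D = 0.9061 × (0.6981 − 0.01563) + 0.313 × 0.01563 = 0.6184 + 0.004893 = 0.6233 mg/L.

D ≈ 0.623 mg/L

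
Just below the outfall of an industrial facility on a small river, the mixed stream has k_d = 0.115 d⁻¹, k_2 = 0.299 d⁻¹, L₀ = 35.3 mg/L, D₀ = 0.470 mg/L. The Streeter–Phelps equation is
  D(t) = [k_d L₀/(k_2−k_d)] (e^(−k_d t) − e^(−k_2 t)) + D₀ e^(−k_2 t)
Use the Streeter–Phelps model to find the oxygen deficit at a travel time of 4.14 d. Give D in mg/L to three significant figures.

D ≈ 7.44 mg/L

k_d L₀/(k_2−k_d) = 0.115×35.3/(0.299−0.115) = 4.059/0.1840 = 22.06 mg/L.
e^(−k_d t) = e^(−0.115×4.140) = 0.6212; e^(−k_2 t) = e^(−0.299×4.140) = 0.2900.
D = 22.06 × (0.6212 − 0.2900) + 0.470 × 0.2900 = 7.307 + 0.1363 = 7.443 mg/L.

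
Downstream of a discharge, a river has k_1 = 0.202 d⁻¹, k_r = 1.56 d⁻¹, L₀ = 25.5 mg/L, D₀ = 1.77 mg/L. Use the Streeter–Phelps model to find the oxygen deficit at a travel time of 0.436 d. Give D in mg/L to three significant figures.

D ≈ 2.45 mg/L

k_1 L₀/(k_r−k_1) = 0.202×25.5/(1.56−0.202) = 5.151/1.358 = 3.793 mg/L.
e^(−k_1 t) = e^(−0.202×0.4360) = 0.9157; e^(−k_r t) = e^(−1.56×0.4360) = 0.5065.
D = 3.793 × (0.9157 − 0.5065) + 1.77 × 0.5065 = 1.552 + 0.8966 = 2.449 mg/L.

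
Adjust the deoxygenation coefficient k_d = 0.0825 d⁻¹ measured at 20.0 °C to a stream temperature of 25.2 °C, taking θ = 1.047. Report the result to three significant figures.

k_d(T₂) = k_d(T₁) · θ^(T₂−T₁) = 0.0825 × 1.047^(25.2−20.0)
= 0.0825 × 1.047^5.20 = 0.0825 × 1.270 = 0.1048 d⁻¹.

k_d ≈ 0.105 d⁻¹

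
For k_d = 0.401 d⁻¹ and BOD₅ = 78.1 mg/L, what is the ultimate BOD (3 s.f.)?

BOD₅ = L₀(1 − e^(−5k_d)) ⇒ L₀ = BOD₅ / (1 − e^(−5×0.401))
= 78.1 / (1 − 0.1347) = 78.1 / 0.8653 = 90.25 mg/L.

L₀ ≈ 90.3 mg/L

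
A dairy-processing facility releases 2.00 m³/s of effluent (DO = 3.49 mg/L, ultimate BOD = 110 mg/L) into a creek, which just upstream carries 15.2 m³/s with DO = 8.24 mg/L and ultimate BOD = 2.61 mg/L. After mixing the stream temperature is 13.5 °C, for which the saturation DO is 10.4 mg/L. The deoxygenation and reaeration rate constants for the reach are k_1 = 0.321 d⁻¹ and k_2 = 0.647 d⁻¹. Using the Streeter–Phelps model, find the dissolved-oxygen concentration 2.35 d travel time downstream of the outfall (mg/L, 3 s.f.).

Mixed DO = (15.2×8.24 + 2.00×3.49)/(15.2+2.00) = 132.2/17.20 = 7.688 mg/L.
Mixed L₀ = (15.2×2.61 + 2.00×110)/(17.20) = 259.7/17.20 = 15.10 mg/L.
Initial deficit D₀ = C_s − DO₀ = 10.4 − 7.688 = 2.712 mg/L.
D(2.35) = [0.321×15.10/(0.647−0.321)](e^(−0.321×2.35) − e^(−0.647×2.35)) + 2.712 e^(−0.647×2.35)
= 14.87 × (0.4703 − 0.2186) + 2.712 × 0.2186 = 4.335 mg/L.
DO = 10.4 − 4.335 = 6.065 mg/L.

DO ≈ 6.07 mg/L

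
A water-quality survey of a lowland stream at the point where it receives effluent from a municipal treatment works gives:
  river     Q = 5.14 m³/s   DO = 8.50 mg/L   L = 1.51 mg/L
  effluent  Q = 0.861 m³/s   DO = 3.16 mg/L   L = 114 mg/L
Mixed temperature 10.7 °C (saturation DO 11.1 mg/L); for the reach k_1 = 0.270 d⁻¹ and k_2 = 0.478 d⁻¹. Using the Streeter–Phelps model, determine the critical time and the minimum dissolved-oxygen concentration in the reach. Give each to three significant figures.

t_c ≈ 1.98 d; minimum DO ≈ 5.26 mg/L

Mixed DO = (5.14×8.50 + 0.861×3.16)/(5.14+0.861) = 46.41/6.001 = 7.734 mg/L.
Mixed L₀ = (5.14×1.51 + 0.861×114)/(6.001) = 105.9/6.001 = 17.65 mg/L.
Initial deficit D₀ = C_s − DO₀ = 11.1 − 7.734 = 3.366 mg/L.
t_c = (1/0.2080) ln[(0.478/0.270)(1 − 3.366×0.2080/(0.270×17.65))] = 4.808 × ln(1.510) = 1.982 d.
D_c = (0.270/0.478) × 17.65 × e^(−0.270×1.982) = 0.5649 × 17.65 × 0.5856 = 5.838 mg/L.
Minimum DO = 11.1 − 5.838 = 5.262 mg/L.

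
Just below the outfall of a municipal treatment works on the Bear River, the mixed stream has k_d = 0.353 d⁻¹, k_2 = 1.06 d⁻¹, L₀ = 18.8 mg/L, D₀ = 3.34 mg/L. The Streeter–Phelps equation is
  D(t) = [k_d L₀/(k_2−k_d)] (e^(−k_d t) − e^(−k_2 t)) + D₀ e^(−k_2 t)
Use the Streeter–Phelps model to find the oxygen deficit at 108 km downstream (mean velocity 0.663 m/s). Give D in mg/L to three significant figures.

D ≈ 4.01 mg/L

Travel time t = x/v = 108 km / (0.663 m/s) = 108000 m / 0.663 m/s = 162900 s = 1.885 d.
k_d L₀/(k_2−k_d) = 0.353×18.8/(1.06−0.353) = 6.636/0.7070 = 9.387 mg/L.
e^(−k_d t) = e^(−0.353×1.885) = 0.5140; e^(−k_2 t) = e^(−1.06×1.885) = 0.1355.
D = 9.387 × (0.5140 − 0.1355) + 3.34 × 0.1355 = 3.552 + 0.4527 = 4.005 mg/L.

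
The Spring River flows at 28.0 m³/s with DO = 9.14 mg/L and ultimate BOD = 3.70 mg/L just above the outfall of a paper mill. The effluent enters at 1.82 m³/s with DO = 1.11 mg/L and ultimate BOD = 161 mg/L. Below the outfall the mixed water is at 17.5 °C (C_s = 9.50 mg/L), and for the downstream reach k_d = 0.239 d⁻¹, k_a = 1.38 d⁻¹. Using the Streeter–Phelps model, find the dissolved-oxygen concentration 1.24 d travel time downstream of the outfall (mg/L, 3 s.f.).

DO ≈ 7.78 mg/L

Mixed DO = (28.0×9.14 + 1.82×1.11)/(28.0+1.82) = 257.9/29.82 = 8.650 mg/L.
Mixed L₀ = (28.0×3.70 + 1.82×161)/(29.82) = 396.6/29.82 = 13.30 mg/L.
Initial deficit D₀ = C_s − DO₀ = 9.50 − 8.650 = 0.8501 mg/L.
D(1.24) = [0.239×13.30/(1.38−0.239)](e^(−0.239×1.24) − e^(−1.38×1.24)) + 0.8501 e^(−1.38×1.24)
= 2.786 × (0.7435 − 0.1806) + 0.8501 × 0.1806 = 1.722 mg/L.
DO = 9.50 − 1.722 = 7.778 mg/L.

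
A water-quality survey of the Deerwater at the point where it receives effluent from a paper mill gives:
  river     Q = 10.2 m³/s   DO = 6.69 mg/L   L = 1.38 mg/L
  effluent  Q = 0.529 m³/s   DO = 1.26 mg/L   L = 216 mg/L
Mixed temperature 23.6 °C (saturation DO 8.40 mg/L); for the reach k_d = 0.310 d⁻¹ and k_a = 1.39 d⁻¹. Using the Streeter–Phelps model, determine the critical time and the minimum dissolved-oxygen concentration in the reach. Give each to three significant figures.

t_c ≈ 0.595 d; minimum DO ≈ 6.18 mg/L

Mixed DO = (10.2×6.69 + 0.529×1.26)/(10.2+0.529) = 68.90/10.73 = 6.422 mg/L.
Mixed L₀ = (10.2×1.38 + 0.529×216)/(10.73) = 128.3/10.73 = 11.96 mg/L.
Initial deficit D₀ = C_s − DO₀ = 8.40 − 6.422 = 1.978 mg/L.
t_c = (1/1.080) ln[(1.39/0.310)(1 − 1.978×1.080/(0.310×11.96))] = 0.9259 × ln(1.901) = 0.5949 d.
D_c = (0.310/1.39) × 11.96 × e^(−0.310×0.5949) = 0.2230 × 11.96 × 0.8316 = 2.219 mg/L.
Minimum DO = 8.40 − 2.219 = 6.181 mg/L.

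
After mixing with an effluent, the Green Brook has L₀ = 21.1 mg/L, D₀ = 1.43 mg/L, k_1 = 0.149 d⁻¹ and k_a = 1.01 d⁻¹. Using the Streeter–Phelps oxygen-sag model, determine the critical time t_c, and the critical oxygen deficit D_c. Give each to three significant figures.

t_c = [1/(k_a−k_1)] ln[(k_a/k_1)(1 − D₀(k_a−k_1)/(k_1 L₀))]
= [1/(1.01−0.149)] ln[(1.01/0.149)(1 − 1.43×0.8610/(0.149×21.1))]
= (1/0.8610) ln[6.779 × 0.6084] = 1.161 × ln(4.124) = 1.161 × 1.417 = 1.646 d.
L(t_c) = L₀ e^(−k_1 t_c) = 21.1 × 0.7826 = 16.51 mg/L, and at the critical point k_a D_c = k_1 L, so D_c = (0.149/1.01) × 16.51 = 2.436 mg/L.

t_c ≈ 1.65 d; D_c ≈ 2.44 mg/L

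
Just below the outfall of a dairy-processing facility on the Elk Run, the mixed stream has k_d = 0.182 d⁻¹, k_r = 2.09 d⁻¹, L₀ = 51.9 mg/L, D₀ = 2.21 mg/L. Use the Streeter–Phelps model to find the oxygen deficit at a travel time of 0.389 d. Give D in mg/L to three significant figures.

D ≈ 3.40 mg/L

k_d L₀/(k_r−k_d) = 0.182×51.9/(2.09−0.182) = 9.446/1.908 = 4.951 mg/L.
e^(−k_d t) = e^(−0.182×0.3890) = 0.9317; e^(−k_r t) = e^(−2.09×0.3890) = 0.4435.
D = 4.951 × (0.9317 − 0.4435) + 2.21 × 0.4435 = 2.417 + 0.9802 = 3.397 mg/L.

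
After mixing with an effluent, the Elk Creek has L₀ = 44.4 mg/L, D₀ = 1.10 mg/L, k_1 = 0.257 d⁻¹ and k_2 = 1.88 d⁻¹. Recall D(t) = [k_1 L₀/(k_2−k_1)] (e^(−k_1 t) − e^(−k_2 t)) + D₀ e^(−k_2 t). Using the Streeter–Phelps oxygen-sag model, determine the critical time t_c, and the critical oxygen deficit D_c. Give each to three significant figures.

t_c = [1/(k_2−k_1)] ln[(k_2/k_1)(1 − D₀(k_2−k_1)/(k_1 L₀))]
= [1/(1.88−0.257)] ln[(1.88/0.257)(1 − 1.10×1.623/(0.257×44.4))]
= (1/1.623) ln[7.315 × 0.8435] = 0.6161 × ln(6.171) = 0.6161 × 1.820 = 1.121 d.
L(t_c) = L₀ e^(−k_1 t_c) = 44.4 × 0.7496 = 33.28 mg/L, and at the critical point k_2 D_c = k_1 L, so D_c = (0.257/1.88) × 33.28 = 4.550 mg/L.

t_c ≈ 1.12 d; D_c ≈ 4.55 mg/L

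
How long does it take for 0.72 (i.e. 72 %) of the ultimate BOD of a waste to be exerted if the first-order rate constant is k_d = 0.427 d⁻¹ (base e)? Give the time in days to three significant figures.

t ≈ 2.98 d

y/L₀ = 1 − e^(−k_d t) = 0.72 ⇒ e^(−k_d t) = 0.280
t = −ln(0.280) / 0.427 = 1.273 / 0.427 = 2.981 d.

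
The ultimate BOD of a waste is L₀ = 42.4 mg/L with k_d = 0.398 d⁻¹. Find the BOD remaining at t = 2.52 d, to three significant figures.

L_t = L₀ e^(−k_d t) = 42.4 × e^(−0.398×2.52) = 42.4 × 0.3668 = 15.55 mg/L.

L ≈ 15.6 mg/L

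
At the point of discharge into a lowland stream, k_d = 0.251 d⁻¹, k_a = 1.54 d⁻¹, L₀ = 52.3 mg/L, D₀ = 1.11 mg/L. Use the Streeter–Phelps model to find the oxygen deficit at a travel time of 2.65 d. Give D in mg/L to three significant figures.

D ≈ 5.08 mg/L

k_d L₀/(k_a−k_d) = 0.251×52.3/(1.54−0.251) = 13.13/1.289 = 10.18 mg/L.
e^(−k_d t) = e^(−0.251×2.650) = 0.5142; e^(−k_a t) = e^(−1.54×2.650) = 0.01689.
D = 10.18 × (0.5142 − 0.01689) + 1.11 × 0.01689 = 5.065 + 0.01875 = 5.083 mg/L.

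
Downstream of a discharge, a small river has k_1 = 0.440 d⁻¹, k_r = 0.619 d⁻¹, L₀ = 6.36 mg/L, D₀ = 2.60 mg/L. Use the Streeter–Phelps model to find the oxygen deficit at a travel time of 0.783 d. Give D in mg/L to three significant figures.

k_1 L₀/(k_r−k_1) = 0.440×6.36/(0.619−0.440) = 2.798/0.1790 = 15.63 mg/L.
e^(−k_1 t) = e^(−0.440×0.7830) = 0.7086; e^(−k_r t) = e^(−0.619×0.7830) = 0.6159.
D = 15.63 × (0.7086 − 0.6159) + 2.60 × 0.6159 = 1.449 + 1.601 = 3.050 mg/L.

D ≈ 3.05 mg/L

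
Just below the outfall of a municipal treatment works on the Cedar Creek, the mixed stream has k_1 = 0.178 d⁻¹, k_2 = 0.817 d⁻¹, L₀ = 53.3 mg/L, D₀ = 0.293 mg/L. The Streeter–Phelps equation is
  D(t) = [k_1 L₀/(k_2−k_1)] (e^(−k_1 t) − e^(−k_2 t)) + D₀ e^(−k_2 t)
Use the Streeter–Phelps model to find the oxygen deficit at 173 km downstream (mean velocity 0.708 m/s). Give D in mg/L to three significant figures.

Travel time t = x/v = 173 km / (0.708 m/s) = 173000 m / 0.708 m/s = 244400 s = 2.828 d.
k_1 L₀/(k_2−k_1) = 0.178×53.3/(0.817−0.178) = 9.487/0.6390 = 14.85 mg/L.
e^(−k_1 t) = e^(−0.178×2.828) = 0.6045; e^(−k_2 t) = e^(−0.817×2.828) = 0.09920.
D = 14.85 × (0.6045 − 0.09920) + 0.293 × 0.09920 = 7.502 + 0.02907 = 7.531 mg/L.

D ≈ 7.53 mg/L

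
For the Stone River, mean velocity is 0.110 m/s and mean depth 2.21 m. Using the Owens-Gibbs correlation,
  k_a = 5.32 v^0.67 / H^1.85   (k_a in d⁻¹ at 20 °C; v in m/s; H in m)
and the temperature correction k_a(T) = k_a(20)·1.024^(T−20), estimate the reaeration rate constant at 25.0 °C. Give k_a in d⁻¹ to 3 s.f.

k_a ≈ 0.315 d⁻¹

k_a(20) = 5.32 × 0.110^0.67 / 2.21^1.85 = 5.32 × 0.2279 / 4.336 = 0.2796 d⁻¹.
k_a(25.0) = 0.2796 × 1.024^(25.0−20) = 0.2796 × 1.126 = 0.3148 d⁻¹.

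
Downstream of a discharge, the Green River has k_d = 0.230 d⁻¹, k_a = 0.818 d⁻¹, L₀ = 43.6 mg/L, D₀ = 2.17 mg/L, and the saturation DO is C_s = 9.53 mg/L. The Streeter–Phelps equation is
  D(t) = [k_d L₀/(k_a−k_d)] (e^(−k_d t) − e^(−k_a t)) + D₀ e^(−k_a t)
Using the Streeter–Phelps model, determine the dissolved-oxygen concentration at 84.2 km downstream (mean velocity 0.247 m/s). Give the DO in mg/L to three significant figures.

Travel time t = x/v = 84.2 km / (0.247 m/s) = 84200 m / 0.247 m/s = 340900 s = 3.945 d.
k_d L₀/(k_a−k_d) = 0.230×43.6/(0.818−0.230) = 10.03/0.5880 = 17.05 mg/L.
e^(−k_d t) = e^(−0.230×3.945) = 0.4035; e^(−k_a t) = e^(−0.818×3.945) = 0.03966.
D = 17.05 × (0.4035 − 0.03966) + 2.17 × 0.03966 = 6.206 + 0.08606 = 6.292 mg/L.
DO = C_s − D = 9.53 − 6.292 = 3.238 mg/L.

DO ≈ 3.24 mg/L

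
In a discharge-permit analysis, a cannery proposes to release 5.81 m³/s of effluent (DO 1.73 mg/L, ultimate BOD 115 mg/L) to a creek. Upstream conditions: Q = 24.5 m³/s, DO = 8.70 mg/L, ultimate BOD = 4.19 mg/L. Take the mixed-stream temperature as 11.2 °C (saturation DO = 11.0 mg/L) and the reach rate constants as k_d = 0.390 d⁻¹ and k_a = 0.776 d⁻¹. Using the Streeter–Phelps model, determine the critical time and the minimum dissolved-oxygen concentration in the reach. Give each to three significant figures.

t_c ≈ 1.39 d; minimum DO ≈ 3.56 mg/L

Mixed DO = (24.5×8.70 + 5.81×1.73)/(24.5+5.81) = 223.2/30.31 = 7.364 mg/L.
Mixed L₀ = (24.5×4.19 + 5.81×115)/(30.31) = 770.8/30.31 = 25.43 mg/L.
Initial deficit D₀ = C_s − DO₀ = 11.0 − 7.364 = 3.636 mg/L.
t_c = (1/0.3860) ln[(0.776/0.390)(1 − 3.636×0.3860/(0.390×25.43))] = 2.591 × ln(1.708) = 1.387 d.
D_c = (0.390/0.776) × 25.43 × e^(−0.390×1.387) = 0.5026 × 25.43 × 0.5822 = 7.441 mg/L.
Minimum DO = 11.0 − 7.441 = 3.559 mg/L.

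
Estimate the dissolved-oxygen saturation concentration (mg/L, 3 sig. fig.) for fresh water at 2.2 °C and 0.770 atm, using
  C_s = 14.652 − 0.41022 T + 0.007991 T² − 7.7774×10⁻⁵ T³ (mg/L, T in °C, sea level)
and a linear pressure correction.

At sea level: C_s = 14.652 − 0.41022×2.2 + 0.007991×2.2² − 7.7774×10⁻⁵×2.2³ = 13.79 mg/L.
Pressure correction: C_s' = 13.79 × 0.770 = 10.62 mg/L.

C_s ≈ 10.6 mg/L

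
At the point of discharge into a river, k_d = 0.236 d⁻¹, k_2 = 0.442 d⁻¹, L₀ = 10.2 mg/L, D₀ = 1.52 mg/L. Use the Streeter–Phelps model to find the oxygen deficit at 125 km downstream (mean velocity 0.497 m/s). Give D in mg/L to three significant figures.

D ≈ 3.07 mg/L

Travel time t = x/v = 125 km / (0.497 m/s) = 125000 m / 0.497 m/s = 251500 s = 2.911 d.
k_d L₀/(k_2−k_d) = 0.236×10.2/(0.442−0.236) = 2.407/0.2060 = 11.69 mg/L.
e^(−k_d t) = e^(−0.236×2.911) = 0.5031; e^(−k_2 t) = e^(−0.442×2.911) = 0.2762.
D = 11.69 × (0.5031 − 0.2762) + 1.52 × 0.2762 = 2.651 + 0.4198 = 3.071 mg/L.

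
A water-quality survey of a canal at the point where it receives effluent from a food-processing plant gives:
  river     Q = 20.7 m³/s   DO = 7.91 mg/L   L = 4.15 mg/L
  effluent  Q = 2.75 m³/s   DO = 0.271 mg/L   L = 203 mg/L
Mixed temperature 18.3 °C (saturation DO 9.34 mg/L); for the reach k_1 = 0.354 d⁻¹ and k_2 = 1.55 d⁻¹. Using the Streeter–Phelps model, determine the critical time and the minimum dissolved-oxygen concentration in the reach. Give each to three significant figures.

t_c ≈ 0.953 d; minimum DO ≈ 4.86 mg/L

Mixed DO = (20.7×7.91 + 2.75×0.271)/(20.7+2.75) = 164.5/23.45 = 7.014 mg/L.
Mixed L₀ = (20.7×4.15 + 2.75×203)/(23.45) = 644.2/23.45 = 27.47 mg/L.
Initial deficit D₀ = C_s − DO₀ = 9.34 − 7.014 = 2.326 mg/L.
t_c = (1/1.196) ln[(1.55/0.354)(1 − 2.326×1.196/(0.354×27.47))] = 0.8361 × ln(3.126) = 0.9530 d.
D_c = (0.354/1.55) × 27.47 × e^(−0.354×0.9530) = 0.2284 × 27.47 × 0.7137 = 4.477 mg/L.
Minimum DO = 9.34 − 4.477 = 4.863 mg/L.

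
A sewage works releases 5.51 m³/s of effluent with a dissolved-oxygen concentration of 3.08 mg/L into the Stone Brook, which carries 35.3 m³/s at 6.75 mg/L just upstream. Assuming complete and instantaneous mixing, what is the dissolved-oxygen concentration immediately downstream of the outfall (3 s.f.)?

6.25 mg/L

Flow-weighted mixing: C = (Q_r C_r + Q_w C_w)/(Q_r + Q_w)
= (35.3×6.75 + 5.51×3.08)/(35.3 + 5.51) = 255.2/40.81 = 6.254 mg/L.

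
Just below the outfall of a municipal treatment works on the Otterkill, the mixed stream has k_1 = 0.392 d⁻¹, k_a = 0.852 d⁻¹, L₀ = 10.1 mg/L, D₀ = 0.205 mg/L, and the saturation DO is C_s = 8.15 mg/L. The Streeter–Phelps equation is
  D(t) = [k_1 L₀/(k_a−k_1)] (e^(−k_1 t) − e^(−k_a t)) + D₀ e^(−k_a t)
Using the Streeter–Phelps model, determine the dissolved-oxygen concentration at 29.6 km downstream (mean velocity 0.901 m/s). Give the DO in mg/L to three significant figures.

DO ≈ 6.81 mg/L

Travel time t = x/v = 29.6 km / (0.901 m/s) = 29600 m / 0.901 m/s = 32850 s = 0.3802 d.
k_1 L₀/(k_a−k_1) = 0.392×10.1/(0.852−0.392) = 3.959/0.4600 = 8.607 mg/L.
e^(−k_1 t) = e^(−0.392×0.3802) = 0.8615; e^(−k_a t) = e^(−0.852×0.3802) = 0.7233.
D = 8.607 × (0.8615 − 0.7233) + 0.205 × 0.7233 = 1.190 + 0.1483 = 1.338 mg/L.
DO = C_s − D = 8.15 − 1.338 = 6.812 mg/L.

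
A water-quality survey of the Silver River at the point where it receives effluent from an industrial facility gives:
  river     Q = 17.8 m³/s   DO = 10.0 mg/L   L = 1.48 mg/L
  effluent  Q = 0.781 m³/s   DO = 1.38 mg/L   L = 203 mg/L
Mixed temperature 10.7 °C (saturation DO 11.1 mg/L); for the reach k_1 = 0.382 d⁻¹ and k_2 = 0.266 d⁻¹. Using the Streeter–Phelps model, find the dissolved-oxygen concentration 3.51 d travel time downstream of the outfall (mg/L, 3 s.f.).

DO ≈ 6.22 mg/L

Mixed DO = (17.8×10.0 + 0.781×1.38)/(17.8+0.781) = 179.1/18.58 = 9.638 mg/L.
Mixed L₀ = (17.8×1.48 + 0.781×203)/(18.58) = 184.9/18.58 = 9.950 mg/L.
Initial deficit D₀ = C_s − DO₀ = 11.1 − 9.638 = 1.462 mg/L.
D(3.51) = [0.382×9.950/(0.266−0.382)](e^(−0.382×3.51) − e^(−0.266×3.51)) + 1.462 e^(−0.266×3.51)
= -32.77 × (0.2616 − 0.3931) + 1.462 × 0.3931 = 4.883 mg/L.
DO = 11.1 − 4.883 = 6.217 mg/L.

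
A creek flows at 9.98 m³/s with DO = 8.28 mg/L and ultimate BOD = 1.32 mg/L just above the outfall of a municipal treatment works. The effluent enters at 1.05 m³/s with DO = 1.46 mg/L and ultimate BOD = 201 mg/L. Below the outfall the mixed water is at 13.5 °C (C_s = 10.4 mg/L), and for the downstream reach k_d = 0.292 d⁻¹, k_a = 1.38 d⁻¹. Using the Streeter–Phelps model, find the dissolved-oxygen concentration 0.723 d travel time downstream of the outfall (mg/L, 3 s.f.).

DO ≈ 6.97 mg/L

Mixed DO = (9.98×8.28 + 1.05×1.46)/(9.98+1.05) = 84.17/11.03 = 7.631 mg/L.
Mixed L₀ = (9.98×1.32 + 1.05×201)/(11.03) = 224.2/11.03 = 20.33 mg/L.
Initial deficit D₀ = C_s − DO₀ = 10.4 − 7.631 = 2.769 mg/L.
D(0.723) = [0.292×20.33/(1.38−0.292)](e^(−0.292×0.723) − e^(−1.38×0.723)) + 2.769 e^(−1.38×0.723)
= 5.456 × (0.8097 − 0.3687) + 2.769 × 0.3687 = 3.427 mg/L.
DO = 10.4 − 3.427 = 6.973 mg/L.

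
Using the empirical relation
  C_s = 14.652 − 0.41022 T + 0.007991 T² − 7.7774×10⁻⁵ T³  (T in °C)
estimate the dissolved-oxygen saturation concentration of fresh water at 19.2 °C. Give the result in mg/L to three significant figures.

C_s ≈ 9.17 mg/L

C_s = 14.652 − 0.41022×19.2 + 0.007991×19.2² − 7.7774×10⁻⁵×19.2³ = 9.171 mg/L.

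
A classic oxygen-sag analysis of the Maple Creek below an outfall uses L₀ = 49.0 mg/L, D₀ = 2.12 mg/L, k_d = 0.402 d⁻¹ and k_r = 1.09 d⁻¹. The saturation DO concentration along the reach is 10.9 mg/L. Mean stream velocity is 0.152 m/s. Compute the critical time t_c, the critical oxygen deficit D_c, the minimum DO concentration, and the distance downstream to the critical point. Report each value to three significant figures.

t_c = [1/(k_r−k_d)] ln[(k_r/k_d)(1 − D₀(k_r−k_d)/(k_d L₀))]
= [1/(1.09−0.402)] ln[(1.09/0.402)(1 − 2.12×0.6880/(0.402×49.0))]
= (1/0.6880) ln[2.711 × 0.9260] = 1.453 × ln(2.511) = 1.453 × 0.9206 = 1.338 d.
D_c = (k_d/k_r) L₀ e^(−k_d t_c) = (0.402/1.09) × 49.0 × e^(−0.402×1.338) = 0.3688 × 49.0 × 0.5840 = 10.55 mg/L.
Minimum DO = C_s − D_c = 10.9 − 10.55 = 0.3465 mg/L.
x_c = v t_c = 0.152 m/s × 1.338 d × 86400 s/d = 17570 m ≈ 17.6 km.

t_c ≈ 1.34 d; D_c ≈ 10.6 mg/L; min DO ≈ 0.346 mg/L; x_c ≈ 17.6 km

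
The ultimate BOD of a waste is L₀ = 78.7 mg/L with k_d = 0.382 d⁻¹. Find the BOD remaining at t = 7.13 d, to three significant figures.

L ≈ 5.17 mg/L

L_t = L₀ e^(−k_d t) = 78.7 × e^(−0.382×7.13) = 78.7 × 0.06563 = 5.165 mg/L.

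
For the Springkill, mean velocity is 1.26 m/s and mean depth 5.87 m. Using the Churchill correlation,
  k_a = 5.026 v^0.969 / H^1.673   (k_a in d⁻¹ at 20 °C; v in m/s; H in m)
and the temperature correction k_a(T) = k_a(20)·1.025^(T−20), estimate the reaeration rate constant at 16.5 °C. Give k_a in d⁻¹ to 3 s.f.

k_a(20) = 5.026 × 1.26^0.969 / 5.87^1.673 = 5.026 × 1.251 / 19.32 = 0.3255 d⁻¹.
k_a(16.5) = 0.3255 × 1.025^(16.5−20) = 0.3255 × 0.9172 = 0.2985 d⁻¹.

k_a ≈ 0.299 d⁻¹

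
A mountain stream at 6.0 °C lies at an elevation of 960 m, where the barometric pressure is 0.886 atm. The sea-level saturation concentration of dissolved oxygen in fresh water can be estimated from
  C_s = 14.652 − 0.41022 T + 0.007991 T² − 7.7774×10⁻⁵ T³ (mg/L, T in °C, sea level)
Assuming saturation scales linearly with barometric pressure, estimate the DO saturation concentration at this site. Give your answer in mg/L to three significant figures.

C_s ≈ 11.0 mg/L

At sea level: C_s = 14.652 − 0.41022×6.0 + 0.007991×6.0² − 7.7774×10⁻⁵×6.0³ = 12.46 mg/L.
Pressure correction: C_s' = 12.46 × 0.886 = 11.04 mg/L.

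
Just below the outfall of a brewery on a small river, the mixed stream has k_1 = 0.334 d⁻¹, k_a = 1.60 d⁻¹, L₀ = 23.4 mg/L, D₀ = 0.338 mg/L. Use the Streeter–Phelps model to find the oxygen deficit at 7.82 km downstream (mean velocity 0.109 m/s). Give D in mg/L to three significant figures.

D ≈ 3.13 mg/L

Travel time t = x/v = 7.82 km / (0.109 m/s) = 7820 m / 0.109 m/s = 71740 s = 0.8304 d.
k_1 L₀/(k_a−k_1) = 0.334×23.4/(1.60−0.334) = 7.816/1.266 = 6.173 mg/L.
e^(−k_1 t) = e^(−0.334×0.8304) = 0.7578; e^(−k_a t) = e^(−1.60×0.8304) = 0.2649.
D = 6.173 × (0.7578 − 0.2649) + 0.338 × 0.2649 = 3.043 + 0.08952 = 3.133 mg/L.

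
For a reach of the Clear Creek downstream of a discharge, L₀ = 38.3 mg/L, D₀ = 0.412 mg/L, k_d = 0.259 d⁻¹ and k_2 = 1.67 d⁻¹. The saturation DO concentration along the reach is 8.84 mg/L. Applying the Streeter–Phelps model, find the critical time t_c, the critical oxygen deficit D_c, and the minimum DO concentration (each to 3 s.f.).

t_c ≈ 1.28 d; D_c ≈ 4.27 mg/L; min DO ≈ 4.57 mg/L

With k_2/k_d = 6.448 and 1 − D₀(k_2−k_d)/(k_d L₀) = 0.9414,
t_c = ln(6.448 × 0.9414) / (1.67 − 0.259) = ln(6.070) / 1.411 = 1.803/1.411 = 1.278 d.
L(t_c) = L₀ e^(−k_d t_c) = 38.3 × 0.7182 = 27.51 mg/L, and at the critical point k_2 D_c = k_d L, so D_c = (0.259/1.67) × 27.51 = 4.266 mg/L.
Minimum DO = C_s − D_c = 8.84 − 4.266 = 4.574 mg/L.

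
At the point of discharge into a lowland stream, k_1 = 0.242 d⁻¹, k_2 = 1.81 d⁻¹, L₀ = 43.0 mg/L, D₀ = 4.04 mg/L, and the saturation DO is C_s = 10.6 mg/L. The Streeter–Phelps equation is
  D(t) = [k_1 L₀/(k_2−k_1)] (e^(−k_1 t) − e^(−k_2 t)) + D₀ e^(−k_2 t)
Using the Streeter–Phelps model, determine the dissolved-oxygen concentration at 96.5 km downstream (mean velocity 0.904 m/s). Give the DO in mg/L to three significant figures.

DO ≈ 5.96 mg/L

Travel time t = x/v = 96.5 km / (0.904 m/s) = 96500 m / 0.904 m/s = 106700 s = 1.236 d.
k_1 L₀/(k_2−k_1) = 0.242×43.0/(1.81−0.242) = 10.41/1.568 = 6.636 mg/L.
e^(−k_1 t) = e^(−0.242×1.236) = 0.7416; e^(−k_2 t) = e^(−1.81×1.236) = 0.1069.
D = 6.636 × (0.7416 − 0.1069) + 4.04 × 0.1069 = 4.212 + 0.4317 = 4.644 mg/L.
DO = C_s − D = 10.6 − 4.644 = 5.956 mg/L.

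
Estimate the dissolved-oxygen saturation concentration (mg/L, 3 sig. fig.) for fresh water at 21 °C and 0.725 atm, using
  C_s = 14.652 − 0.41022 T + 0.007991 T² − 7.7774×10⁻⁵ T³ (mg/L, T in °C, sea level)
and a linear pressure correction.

At sea level: C_s = 14.652 − 0.41022×21 + 0.007991×21² − 7.7774×10⁻⁵×21³ = 8.841 mg/L.
Pressure correction: C_s' = 8.841 × 0.725 = 6.410 mg/L.

C_s ≈ 6.41 mg/L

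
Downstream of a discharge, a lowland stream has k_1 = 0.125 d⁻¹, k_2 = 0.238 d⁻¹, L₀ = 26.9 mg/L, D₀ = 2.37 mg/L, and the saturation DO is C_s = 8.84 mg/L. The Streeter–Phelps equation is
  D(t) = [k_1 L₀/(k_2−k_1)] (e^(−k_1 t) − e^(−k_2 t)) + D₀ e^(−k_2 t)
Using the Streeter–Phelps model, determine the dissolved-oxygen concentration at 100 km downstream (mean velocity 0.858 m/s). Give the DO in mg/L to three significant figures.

DO ≈ 3.57 mg/L

Travel time t = x/v = 100 km / (0.858 m/s) = 100000 m / 0.858 m/s = 116600 s = 1.349 d.
k_1 L₀/(k_2−k_1) = 0.125×26.9/(0.238−0.125) = 3.362/0.1130 = 29.76 mg/L.
e^(−k_1 t) = e^(−0.125×1.349) = 0.8448; e^(−k_2 t) = e^(−0.238×1.349) = 0.7254.
D = 29.76 × (0.8448 − 0.7254) + 2.37 × 0.7254 = 3.554 + 1.719 = 5.273 mg/L.
DO = C_s − D = 8.84 − 5.273 = 3.567 mg/L.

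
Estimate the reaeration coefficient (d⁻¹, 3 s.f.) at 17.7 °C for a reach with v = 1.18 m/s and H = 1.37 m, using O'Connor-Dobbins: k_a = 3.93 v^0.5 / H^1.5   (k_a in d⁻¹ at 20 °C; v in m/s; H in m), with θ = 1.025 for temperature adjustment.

k_a(20) = 3.93 × 1.18^0.5 / 1.37^1.5 = 3.93 × 1.086 / 1.604 = 2.662 d⁻¹.
k_a(17.7) = 2.662 × 1.025^(17.7−20) = 2.662 × 0.9448 = 2.515 d⁻¹.

k_a ≈ 2.52 d⁻¹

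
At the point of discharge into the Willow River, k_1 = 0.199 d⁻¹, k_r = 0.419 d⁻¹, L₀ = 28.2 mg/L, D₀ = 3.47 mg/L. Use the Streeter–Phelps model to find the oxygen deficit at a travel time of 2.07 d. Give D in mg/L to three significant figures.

D ≈ 7.64 mg/L

k_1 L₀/(k_r−k_1) = 0.199×28.2/(0.419−0.199) = 5.612/0.2200 = 25.51 mg/L.
e^(−k_1 t) = e^(−0.199×2.070) = 0.6624; e^(−k_r t) = e^(−0.419×2.070) = 0.4201.
D = 25.51 × (0.6624 − 0.4201) + 3.47 × 0.4201 = 6.181 + 1.458 = 7.638 mg/L.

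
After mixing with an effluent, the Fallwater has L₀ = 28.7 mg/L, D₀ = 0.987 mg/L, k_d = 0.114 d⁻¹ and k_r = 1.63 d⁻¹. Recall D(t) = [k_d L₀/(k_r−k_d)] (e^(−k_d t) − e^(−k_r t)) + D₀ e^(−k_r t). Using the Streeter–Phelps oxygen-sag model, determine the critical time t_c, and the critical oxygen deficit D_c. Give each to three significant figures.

t_c ≈ 1.35 d; D_c ≈ 1.72 mg/L

t_c = [1/(k_r−k_d)] ln[(k_r/k_d)(1 − D₀(k_r−k_d)/(k_d L₀))]
= [1/(1.63−0.114)] ln[(1.63/0.114)(1 − 0.987×1.516/(0.114×28.7))]
= (1/1.516) ln[14.30 × 0.5427] = 0.6596 × ln(7.759) = 0.6596 × 2.049 = 1.352 d.
D_c = (k_d/k_r) L₀ e^(−k_d t_c) = (0.114/1.63) × 28.7 × e^(−0.114×1.352) = 0.06994 × 28.7 × 0.8572 = 1.721 mg/L.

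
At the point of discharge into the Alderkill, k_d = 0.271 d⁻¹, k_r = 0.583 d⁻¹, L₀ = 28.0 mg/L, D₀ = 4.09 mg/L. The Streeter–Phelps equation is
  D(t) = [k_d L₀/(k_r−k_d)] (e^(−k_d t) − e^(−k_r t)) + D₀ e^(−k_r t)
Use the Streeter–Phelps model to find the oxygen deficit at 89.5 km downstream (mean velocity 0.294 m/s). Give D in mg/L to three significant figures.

Travel time t = x/v = 89.5 km / (0.294 m/s) = 89500 m / 0.294 m/s = 304400 s = 3.523 d.
k_d L₀/(k_r−k_d) = 0.271×28.0/(0.583−0.271) = 7.588/0.3120 = 24.32 mg/L.
e^(−k_d t) = e^(−0.271×3.523) = 0.3849; e^(−k_r t) = e^(−0.583×3.523) = 0.1282.
D = 24.32 × (0.3849 − 0.1282) + 4.09 × 0.1282 = 6.242 + 0.5243 = 6.767 mg/L.

D ≈ 6.77 mg/L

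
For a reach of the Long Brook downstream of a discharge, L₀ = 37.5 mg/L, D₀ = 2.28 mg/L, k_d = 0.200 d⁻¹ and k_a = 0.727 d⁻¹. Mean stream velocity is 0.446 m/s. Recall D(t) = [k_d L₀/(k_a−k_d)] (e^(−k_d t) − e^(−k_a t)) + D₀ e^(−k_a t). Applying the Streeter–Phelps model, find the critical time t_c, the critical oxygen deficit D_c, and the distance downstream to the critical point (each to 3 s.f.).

With k_a/k_d = 3.635 and 1 − D₀(k_a−k_d)/(k_d L₀) = 0.8398,
t_c = ln(3.635 × 0.8398) / (0.727 − 0.200) = ln(3.053) / 0.5270 = 1.116/0.5270 = 2.118 d.
D_c = (k_d/k_a) L₀ e^(−k_d t_c) = (0.200/0.727) × 37.5 × e^(−0.200×2.118) = 0.2751 × 37.5 × 0.6547 = 6.754 mg/L.
x_c = v t_c = 0.446 m/s × 2.118 d × 86400 s/d = 81600 m ≈ 81.6 km.

t_c ≈ 2.12 d; D_c ≈ 6.75 mg/L; x_c ≈ 81.6 km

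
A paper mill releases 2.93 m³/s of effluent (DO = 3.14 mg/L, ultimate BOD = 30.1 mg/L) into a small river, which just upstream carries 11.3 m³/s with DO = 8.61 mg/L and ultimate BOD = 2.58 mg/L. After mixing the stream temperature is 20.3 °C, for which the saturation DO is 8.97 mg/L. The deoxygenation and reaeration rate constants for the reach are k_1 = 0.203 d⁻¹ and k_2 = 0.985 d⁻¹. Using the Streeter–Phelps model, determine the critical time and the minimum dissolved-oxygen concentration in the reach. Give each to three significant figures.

Mixed DO = (11.3×8.61 + 2.93×3.14)/(11.3+2.93) = 106.5/14.23 = 7.484 mg/L.
Mixed L₀ = (11.3×2.58 + 2.93×30.1)/(14.23) = 117.3/14.23 = 8.246 mg/L.
Initial deficit D₀ = C_s − DO₀ = 8.97 − 7.484 = 1.486 mg/L.
t_c = (1/0.7820) ln[(0.985/0.203)(1 − 1.486×0.7820/(0.203×8.246))] = 1.279 × ln(1.483) = 0.5042 d.
D_c = (0.203/0.985) × 8.246 × e^(−0.203×0.5042) = 0.2061 × 8.246 × 0.9027 = 1.534 mg/L.
Minimum DO = 8.97 − 1.534 = 7.436 mg/L.

t_c ≈ 0.504 d; minimum DO ≈ 7.44 mg/L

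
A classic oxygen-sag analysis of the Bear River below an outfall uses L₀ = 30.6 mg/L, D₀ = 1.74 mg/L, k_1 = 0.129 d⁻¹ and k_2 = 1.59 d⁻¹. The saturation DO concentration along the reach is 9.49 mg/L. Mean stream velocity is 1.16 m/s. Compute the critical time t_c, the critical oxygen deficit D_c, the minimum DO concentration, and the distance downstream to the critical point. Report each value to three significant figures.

t_c ≈ 1.01 d; D_c ≈ 2.18 mg/L; min DO ≈ 7.31 mg/L; x_c ≈ 101 km

At the critical point dD/dt = 0, so k_1 L₀ e^(−k_1 t) = k_2 D. Substituting D(t) from the Streeter–Phelps equation and solving for t gives
t_c = ln[(k_2/k_1)(1 − D₀(k_2−k_1)/(k_1 L₀))] / (k_2−k_1).
Here k_2−k_1 = 1.461 d⁻¹ and 1 − D₀(k_2−k_1)/(k_1 L₀) = 1 − 1.74×1.461/(0.129×30.6) = 0.3560, so
t_c = ln(12.33 × 0.3560) / 1.461 = 1.479 / 1.461 = 1.012 d.
L(t_c) = L₀ e^(−k_1 t_c) = 30.6 × 0.8776 = 26.85 mg/L, and at the critical point k_2 D_c = k_1 L, so D_c = (0.129/1.59) × 26.85 = 2.179 mg/L.
Minimum DO = C_s − D_c = 9.49 − 2.179 = 7.311 mg/L.
x_c = v t_c = 1.16 m/s × 1.012 d × 86400 s/d = 101400 m ≈ 101 km.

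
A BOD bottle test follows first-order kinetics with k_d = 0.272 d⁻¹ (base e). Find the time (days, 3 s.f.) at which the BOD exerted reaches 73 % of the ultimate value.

y/L₀ = 1 − e^(−k_d t) = 0.73 ⇒ e^(−k_d t) = 0.270
t = −ln(0.270) / 0.272 = 1.309 / 0.272 = 4.814 d.

t ≈ 4.81 d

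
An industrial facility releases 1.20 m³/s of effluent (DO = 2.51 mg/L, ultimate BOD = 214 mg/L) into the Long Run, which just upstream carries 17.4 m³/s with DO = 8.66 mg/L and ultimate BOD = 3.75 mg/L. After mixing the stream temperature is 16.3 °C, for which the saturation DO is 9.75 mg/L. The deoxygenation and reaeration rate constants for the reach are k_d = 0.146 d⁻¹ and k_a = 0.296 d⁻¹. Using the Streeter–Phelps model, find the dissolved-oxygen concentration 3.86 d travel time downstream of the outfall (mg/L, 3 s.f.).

Mixed DO = (17.4×8.66 + 1.20×2.51)/(17.4+1.20) = 153.7/18.60 = 8.263 mg/L.
Mixed L₀ = (17.4×3.75 + 1.20×214)/(18.60) = 322.1/18.60 = 17.31 mg/L.
Initial deficit D₀ = C_s − DO₀ = 9.75 − 8.263 = 1.487 mg/L.
D(3.86) = [0.146×17.31/(0.296−0.146)](e^(−0.146×3.86) − e^(−0.296×3.86)) + 1.487 e^(−0.296×3.86)
= 16.85 × (0.5692 − 0.3190) + 1.487 × 0.3190 = 4.690 mg/L.
DO = 9.75 − 4.690 = 5.060 mg/L.

DO ≈ 5.06 mg/L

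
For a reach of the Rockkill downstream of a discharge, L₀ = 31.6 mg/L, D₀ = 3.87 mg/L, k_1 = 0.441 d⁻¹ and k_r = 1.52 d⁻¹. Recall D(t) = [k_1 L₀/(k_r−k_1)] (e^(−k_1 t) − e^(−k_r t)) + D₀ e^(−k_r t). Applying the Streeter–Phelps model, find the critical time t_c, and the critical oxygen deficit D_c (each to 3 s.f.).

With k_r/k_1 = 3.447 and 1 − D₀(k_r−k_1)/(k_1 L₀) = 0.7004,
t_c = ln(3.447 × 0.7004) / (1.52 − 0.441) = ln(2.414) / 1.079 = 0.8813/1.079 = 0.8167 d.
L(t_c) = L₀ e^(−k_1 t_c) = 31.6 × 0.6976 = 22.04 mg/L, and at the critical point k_r D_c = k_1 L, so D_c = (0.441/1.52) × 22.04 = 6.395 mg/L.

t_c ≈ 0.817 d; D_c ≈ 6.40 mg/L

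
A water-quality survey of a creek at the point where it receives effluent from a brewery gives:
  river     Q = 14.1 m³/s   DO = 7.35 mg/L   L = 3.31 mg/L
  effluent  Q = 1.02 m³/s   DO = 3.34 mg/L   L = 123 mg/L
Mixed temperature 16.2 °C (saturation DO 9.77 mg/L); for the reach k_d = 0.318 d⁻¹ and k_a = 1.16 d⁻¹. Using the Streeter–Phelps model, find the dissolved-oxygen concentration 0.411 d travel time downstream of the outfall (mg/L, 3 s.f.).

DO ≈ 7.00 mg/L

Mixed DO = (14.1×7.35 + 1.02×3.34)/(14.1+1.02) = 107.0/15.12 = 7.079 mg/L.
Mixed L₀ = (14.1×3.31 + 1.02×123)/(15.12) = 172.1/15.12 = 11.38 mg/L.
Initial deficit D₀ = C_s − DO₀ = 9.77 − 7.079 = 2.691 mg/L.
D(0.411) = [0.318×11.38/(1.16−0.318)](e^(−0.318×0.411) − e^(−1.16×0.411)) + 2.691 e^(−1.16×0.411)
= 4.300 × (0.8775 − 0.6208) + 2.691 × 0.6208 = 2.774 mg/L.
DO = 9.77 − 2.774 = 6.996 mg/L.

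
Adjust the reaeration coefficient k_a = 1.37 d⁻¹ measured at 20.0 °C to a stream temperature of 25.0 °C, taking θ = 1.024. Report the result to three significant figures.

k_a ≈ 1.54 d⁻¹

k_a(T₂) = k_a(T₁) · θ^(T₂−T₁) = 1.37 × 1.024^(25.0−20.0)
= 1.37 × 1.024^5.00 = 1.37 × 1.126 = 1.542 d⁻¹.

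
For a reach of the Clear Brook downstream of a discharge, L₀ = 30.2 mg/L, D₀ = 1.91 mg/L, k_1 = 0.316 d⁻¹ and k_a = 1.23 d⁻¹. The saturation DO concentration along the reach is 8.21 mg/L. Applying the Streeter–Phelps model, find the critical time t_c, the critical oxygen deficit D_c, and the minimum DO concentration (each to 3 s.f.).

With k_a/k_1 = 3.892 and 1 − D₀(k_a−k_1)/(k_1 L₀) = 0.8171,
t_c = ln(3.892 × 0.8171) / (1.23 − 0.316) = ln(3.180) / 0.9140 = 1.157/0.9140 = 1.266 d.
D_c = (k_1/k_a) L₀ e^(−k_1 t_c) = (0.316/1.23) × 30.2 × e^(−0.316×1.266) = 0.2569 × 30.2 × 0.6703 = 5.201 mg/L.
Minimum DO = C_s − D_c = 8.21 − 5.201 = 3.009 mg/L.

t_c ≈ 1.27 d; D_c ≈ 5.20 mg/L; min DO ≈ 3.01 mg/L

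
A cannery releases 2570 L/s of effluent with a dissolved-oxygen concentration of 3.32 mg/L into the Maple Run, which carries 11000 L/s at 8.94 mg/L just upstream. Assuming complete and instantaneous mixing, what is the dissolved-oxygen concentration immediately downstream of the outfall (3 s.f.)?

Flow-weighted mixing: C = (Q_r C_r + Q_w C_w)/(Q_r + Q_w)
= (11000×8.94 + 2570×3.32)/(11000 + 2570) = 106900/13570 = 7.876 mg/L.

7.88 mg/L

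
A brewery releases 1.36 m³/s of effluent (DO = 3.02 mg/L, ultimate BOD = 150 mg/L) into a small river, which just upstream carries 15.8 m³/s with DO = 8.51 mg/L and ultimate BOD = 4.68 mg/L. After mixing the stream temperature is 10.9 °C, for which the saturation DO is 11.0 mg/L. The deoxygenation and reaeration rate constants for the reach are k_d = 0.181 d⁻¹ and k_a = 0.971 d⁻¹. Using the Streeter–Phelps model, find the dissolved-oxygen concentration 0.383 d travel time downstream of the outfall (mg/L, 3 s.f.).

Mixed DO = (15.8×8.51 + 1.36×3.02)/(15.8+1.36) = 138.6/17.16 = 8.075 mg/L.
Mixed L₀ = (15.8×4.68 + 1.36×150)/(17.16) = 277.9/17.16 = 16.20 mg/L.
Initial deficit D₀ = C_s − DO₀ = 11.0 − 8.075 = 2.925 mg/L.
D(0.383) = [0.181×16.20/(0.971−0.181)](e^(−0.181×0.383) − e^(−0.971×0.383)) + 2.925 e^(−0.971×0.383)
= 3.711 × (0.9330 − 0.6894) + 2.925 × 0.6894 = 2.921 mg/L.
DO = 11.0 − 2.921 = 8.079 mg/L.

DO ≈ 8.08 mg/L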